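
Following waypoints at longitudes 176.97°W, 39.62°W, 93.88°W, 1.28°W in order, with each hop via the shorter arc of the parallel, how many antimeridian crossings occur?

0

Leg 1: -176.97° → -39.62°, shortest Δλ = 137.35° (east) — does not cross 180°.
Leg 2: -39.62° → -93.88°, shortest Δλ = -54.26° (west) — does not cross 180°.
Leg 3: -93.88° → -1.28°, shortest Δλ = 92.6° (east) — does not cross 180°.
Total crossings: 0.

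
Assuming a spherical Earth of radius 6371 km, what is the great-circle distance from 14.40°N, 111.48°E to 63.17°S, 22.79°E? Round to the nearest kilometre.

11368 km

Δλ = 22.79 − 111.48 = -88.69°.
Δφ = -63.17 − 14.40 = -77.57°.
a = sin²(Δφ/2) + cos φ₁ · cos φ₂ · sin²(Δλ/2) = 0.605962.
c = 2·atan2(√a, √(1−a)) = 1.78434 rad → d = 6371·c ≈ 11368.03 km.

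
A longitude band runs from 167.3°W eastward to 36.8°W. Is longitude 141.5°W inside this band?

Band width going east from -167.3° to -36.8°: ((-36.8 − -167.3) mod 360) = 130.5°.
Offset of -141.5° east of the west edge: ((-141.5 − -167.3) mod 360) = 25.8°.
25.8° ≤ 130.5° ⇒ inside.

Yes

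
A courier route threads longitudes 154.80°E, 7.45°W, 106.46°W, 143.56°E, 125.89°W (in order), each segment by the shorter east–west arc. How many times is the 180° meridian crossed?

2

Leg 1: +154.80° → -7.45°, shortest Δλ = -162.25° (west) — does not cross 180°.
Leg 2: -7.45° → -106.46°, shortest Δλ = -99.01° (west) — does not cross 180°.
Leg 3: -106.46° → +143.56°, shortest Δλ = -109.98° (west) — crosses 180°.
Leg 4: +143.56° → -125.89°, shortest Δλ = 90.55° (east) — crosses 180°.
Total crossings: 2.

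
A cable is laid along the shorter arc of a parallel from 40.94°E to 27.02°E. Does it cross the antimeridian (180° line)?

Signed shortest Δλ = ((27.02 − 40.94 + 180) mod 360) − 180 = -13.92°.
Going west by 13.92° from +40.94° reaches +27.02° without touching 180°.

No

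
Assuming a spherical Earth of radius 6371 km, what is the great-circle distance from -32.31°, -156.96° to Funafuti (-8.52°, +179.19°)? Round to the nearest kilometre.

Δλ = 179.19 − -156.96 = 336.15°; wrapped into (−180°, 180°]: -23.85°.
Δφ = -8.52 − -32.31 = 23.79°.
a = sin²(Δφ/2) + cos φ₁ · cos φ₂ · sin²(Δλ/2) = 0.078172.
c = 2·atan2(√a, √(1−a)) = 0.56674 rad → d = 6371·c ≈ 3610.71 km.

3611 km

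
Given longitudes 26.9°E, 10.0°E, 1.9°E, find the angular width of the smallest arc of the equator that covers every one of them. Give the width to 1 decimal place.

25.0°

Sort the longitudes: +1.9°, +10.0°, +26.9°.
Eastward gaps between consecutive values (wrapping around): 8.1°, 16.9°, 335.0°.
Largest gap = 335.0° ⇒ minimal covering band is its complement: 360° − 335.0° = 25.0°.
Band runs from +1.9° eastward to +26.9°.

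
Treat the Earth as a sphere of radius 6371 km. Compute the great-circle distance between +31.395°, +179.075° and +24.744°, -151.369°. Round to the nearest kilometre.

2983 km

Δλ = -151.369 − 179.075 = -330.444°; wrapped into (−180°, 180°]: 29.556°.
Δφ = 24.744 − 31.395 = -6.651°.
a = sin²(Δφ/2) + cos φ₁ · cos φ₂ · sin²(Δλ/2) = 0.053803.
c = 2·atan2(√a, √(1−a)) = 0.46818 rad → d = 6371·c ≈ 2982.75 km.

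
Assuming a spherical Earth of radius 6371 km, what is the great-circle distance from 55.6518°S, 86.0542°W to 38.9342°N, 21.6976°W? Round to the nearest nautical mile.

6557 nmi

Δλ = -21.6976 − -86.0542 = 64.3566°.
Δφ = 38.9342 − -55.6518 = 94.5860°.
a = sin²(Δφ/2) + cos φ₁ · cos φ₂ · sin²(Δλ/2) = 0.664454.
c = 2·atan2(√a, √(1−a)) = 1.90594 rad → d = 6371·c ≈ 12142.76 km ≈ 6556.57 nmi.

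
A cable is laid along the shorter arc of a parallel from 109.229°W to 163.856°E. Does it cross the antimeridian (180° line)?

Naïve |163.856 − -109.229| = 273.085° > 180°, so the shorter arc goes the other way round — across 180°.
Signed shortest Δλ = ((163.856 − -109.229 + 180) mod 360) − 180 = -86.915°.
Going west by 86.915° from -109.229° passes through 180° before reaching +163.856°.

Yes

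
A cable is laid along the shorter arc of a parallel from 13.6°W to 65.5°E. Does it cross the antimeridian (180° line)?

Signed shortest Δλ = ((65.5 − -13.6 + 180) mod 360) − 180 = 79.1°.
Going east by 79.1° from -13.6° reaches +65.5° without touching 180°.

No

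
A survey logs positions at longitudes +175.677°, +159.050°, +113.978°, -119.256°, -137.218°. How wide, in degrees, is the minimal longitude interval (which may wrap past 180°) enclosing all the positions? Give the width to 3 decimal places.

Sort the longitudes: -137.218°, -119.256°, +113.978°, +159.050°, +175.677°.
Eastward gaps between consecutive values (wrapping around): 17.962°, 233.234°, 45.072°, 16.627°, 47.105°.
Largest gap = 233.234° ⇒ minimal covering band is its complement: 360° − 233.234° = 126.766°.
Band runs from +113.978° eastward to -119.256°, crossing the antimeridian.

126.766°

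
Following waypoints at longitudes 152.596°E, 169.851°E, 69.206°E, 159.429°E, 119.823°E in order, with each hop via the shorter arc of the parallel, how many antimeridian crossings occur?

0

Leg 1: +152.596° → +169.851°, shortest Δλ = 17.255° (east) — does not cross 180°.
Leg 2: +169.851° → +69.206°, shortest Δλ = -100.645° (west) — does not cross 180°.
Leg 3: +69.206° → +159.429°, shortest Δλ = 90.223° (east) — does not cross 180°.
Leg 4: +159.429° → +119.823°, shortest Δλ = -39.606° (west) — does not cross 180°.
Total crossings: 0.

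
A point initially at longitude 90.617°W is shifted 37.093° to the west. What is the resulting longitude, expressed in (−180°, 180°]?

127.710°W

Start at -90.617°; shift −37.093° → -127.710°.
-127.710° already lies in (−180°, 180°].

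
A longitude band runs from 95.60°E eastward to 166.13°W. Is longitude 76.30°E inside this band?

Band width going east from +95.60° to -166.13°: ((-166.13 − 95.60) mod 360) = 98.27°.
Offset of +76.30° east of the west edge: ((76.30 − 95.60) mod 360) = 340.70°.
340.70° > 98.27° ⇒ outside.

No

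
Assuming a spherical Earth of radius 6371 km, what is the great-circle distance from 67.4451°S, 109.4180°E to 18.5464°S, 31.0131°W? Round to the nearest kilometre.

9922 km

Δλ = -31.0131 − 109.4180 = -140.4311°.
Δφ = -18.5464 − -67.4451 = 48.8987°.
a = sin²(Δφ/2) + cos φ₁ · cos φ₂ · sin²(Δλ/2) = 0.493289.
c = 2·atan2(√a, √(1−a)) = 1.55737 rad → d = 6371·c ≈ 9922.03 km.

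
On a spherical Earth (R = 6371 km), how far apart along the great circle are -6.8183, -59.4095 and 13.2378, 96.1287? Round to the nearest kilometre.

Δλ = 96.1287 − -59.4095 = 155.5382°.
Δφ = 13.2378 − -6.8183 = 20.0561°.
a = sin²(Δφ/2) + cos φ₁ · cos φ₂ · sin²(Δλ/2) = 0.953485.
c = 2·atan2(√a, √(1−a)) = 2.70683 rad → d = 6371·c ≈ 17245.22 km.

17245 km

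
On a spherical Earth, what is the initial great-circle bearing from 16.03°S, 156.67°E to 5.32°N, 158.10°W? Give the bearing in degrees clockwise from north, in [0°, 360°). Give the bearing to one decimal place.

Δλ = -158.10 − 156.67 = -314.77°; wrapped into (−180°, 180°]: 45.23°.
θ = atan2( sin Δλ · cos φ₂ , cos φ₁ · sin φ₂ − sin φ₁ · cos φ₂ · cos Δλ )
  = atan2(0.70688, 0.28275) = 68.199° → normalised to [0°, 360°): 68.199°.

68.2°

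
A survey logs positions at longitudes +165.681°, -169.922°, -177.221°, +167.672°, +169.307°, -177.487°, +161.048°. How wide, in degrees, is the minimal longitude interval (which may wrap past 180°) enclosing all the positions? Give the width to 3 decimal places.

Sort the longitudes: -177.487°, -177.221°, -169.922°, +161.048°, +165.681°, +167.672°, +169.307°.
Eastward gaps between consecutive values (wrapping around): 0.266°, 7.299°, 330.970°, 4.633°, 1.991°, 1.635°, 13.206°.
Largest gap = 330.970° ⇒ minimal covering band is its complement: 360° − 330.970° = 29.030°.
Band runs from +161.048° eastward to -169.922°, crossing the antimeridian.

29.030°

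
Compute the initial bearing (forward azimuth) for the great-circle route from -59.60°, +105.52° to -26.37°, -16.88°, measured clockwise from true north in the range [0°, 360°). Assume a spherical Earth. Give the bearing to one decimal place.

229.8°

Δλ = -16.88 − 105.52 = -122.40°.
θ = atan2( sin Δλ · cos φ₂ , cos φ₁ · sin φ₂ − sin φ₁ · cos φ₂ · cos Δλ )
  = atan2(-0.75647, -0.63883) = -130.181° → normalised to [0°, 360°): 229.819°.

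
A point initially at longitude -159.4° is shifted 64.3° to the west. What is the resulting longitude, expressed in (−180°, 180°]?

Start at -159.4°; shift −64.3° → -223.7°.
-223.7° lies outside (−180°, 180°]; add 360° → +136.3°.

+136.3°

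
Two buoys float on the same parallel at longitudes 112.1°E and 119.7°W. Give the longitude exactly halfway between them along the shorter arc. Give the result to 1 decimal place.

176.2°E

Signed shortest Δλ from +112.1° to -119.7° is +128.2°.
Midpoint longitude = +112.1° + (+128.2°)/2 = +112.1° + 64.1° = +176.2°.
(The naïve average (+112.1 + -119.7)/2 = -3.8° is on the wrong side of the globe.)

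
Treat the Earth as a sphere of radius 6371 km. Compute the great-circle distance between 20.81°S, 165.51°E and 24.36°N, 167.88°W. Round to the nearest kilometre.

Δλ = -167.88 − 165.51 = -333.39°; wrapped into (−180°, 180°]: 26.61°.
Δφ = 24.36 − -20.81 = 45.17°.
a = sin²(Δφ/2) + cos φ₁ · cos φ₂ · sin²(Δλ/2) = 0.192597.
c = 2·atan2(√a, √(1−a)) = 0.90866 rad → d = 6371·c ≈ 5789.04 km.

5789 km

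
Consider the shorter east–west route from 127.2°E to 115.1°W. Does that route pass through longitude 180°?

Naïve |-115.1 − 127.2| = 242.3° > 180°, so the shorter arc goes the other way round — across 180°.
Signed shortest Δλ = ((-115.1 − 127.2 + 180) mod 360) − 180 = 117.7°.
Going east by 117.7° from +127.2° passes through 180° before reaching -115.1°.

Yes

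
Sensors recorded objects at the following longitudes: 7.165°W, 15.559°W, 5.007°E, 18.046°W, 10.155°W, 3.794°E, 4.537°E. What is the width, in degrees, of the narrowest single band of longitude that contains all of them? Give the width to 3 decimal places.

23.053°

Sort the longitudes: -18.046°, -15.559°, -10.155°, -7.165°, +3.794°, +4.537°, +5.007°.
Eastward gaps between consecutive values (wrapping around): 2.487°, 5.404°, 2.990°, 10.959°, 0.743°, 0.470°, 336.947°.
Largest gap = 336.947° ⇒ minimal covering band is its complement: 360° − 336.947° = 23.053°.
Band runs from -18.046° eastward to +5.007°.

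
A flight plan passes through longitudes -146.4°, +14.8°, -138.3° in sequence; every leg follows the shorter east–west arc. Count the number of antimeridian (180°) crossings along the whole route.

0

Leg 1: -146.4° → +14.8°, shortest Δλ = 161.2° (east) — does not cross 180°.
Leg 2: +14.8° → -138.3°, shortest Δλ = -153.1° (west) — does not cross 180°.
Total crossings: 0.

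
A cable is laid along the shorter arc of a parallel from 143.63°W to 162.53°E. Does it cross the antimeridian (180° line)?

Yes

Naïve |162.53 − -143.63| = 306.16° > 180°, so the shorter arc goes the other way round — across 180°.
Signed shortest Δλ = ((162.53 − -143.63 + 180) mod 360) − 180 = -53.84°.
Going west by 53.84° from -143.63° passes through 180° before reaching +162.53°.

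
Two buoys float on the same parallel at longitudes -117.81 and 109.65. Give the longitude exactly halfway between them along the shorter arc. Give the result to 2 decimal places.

+175.92°

Signed shortest Δλ from -117.81° to +109.65° is -132.54°.
Midpoint longitude = -117.81° + (-132.54°)/2 = -117.81° − 66.27° = -184.08°.
Normalise into (−180°, 180°]: +175.92°.
(The naïve average (-117.81 + +109.65)/2 = -4.08° is on the wrong side of the globe.)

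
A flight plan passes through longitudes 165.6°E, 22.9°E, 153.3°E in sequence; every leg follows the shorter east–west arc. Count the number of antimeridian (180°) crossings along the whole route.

Leg 1: +165.6° → +22.9°, shortest Δλ = -142.7° (west) — does not cross 180°.
Leg 2: +22.9° → +153.3°, shortest Δλ = 130.4° (east) — does not cross 180°.
Total crossings: 0.

0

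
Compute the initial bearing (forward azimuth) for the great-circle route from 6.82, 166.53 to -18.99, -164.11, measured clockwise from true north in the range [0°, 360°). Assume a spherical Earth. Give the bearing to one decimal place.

132.2°

Δλ = -164.11 − 166.53 = -330.64°; wrapped into (−180°, 180°]: 29.36°.
θ = atan2( sin Δλ · cos φ₂ , cos φ₁ · sin φ₂ − sin φ₁ · cos φ₂ · cos Δλ )
  = atan2(0.46361, -0.42097) = 132.240° → normalised to [0°, 360°): 132.240°.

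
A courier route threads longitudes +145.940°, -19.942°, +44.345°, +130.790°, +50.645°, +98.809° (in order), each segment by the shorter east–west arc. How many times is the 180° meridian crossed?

Leg 1: +145.940° → -19.942°, shortest Δλ = -165.882° (west) — does not cross 180°.
Leg 2: -19.942° → +44.345°, shortest Δλ = 64.287° (east) — does not cross 180°.
Leg 3: +44.345° → +130.790°, shortest Δλ = 86.445° (east) — does not cross 180°.
Leg 4: +130.790° → +50.645°, shortest Δλ = -80.145° (west) — does not cross 180°.
Leg 5: +50.645° → +98.809°, shortest Δλ = 48.164° (east) — does not cross 180°.
Total crossings: 0.

0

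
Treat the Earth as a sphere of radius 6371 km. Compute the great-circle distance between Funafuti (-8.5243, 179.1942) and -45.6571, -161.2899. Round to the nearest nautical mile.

2447 nmi

Δλ = -161.2899 − 179.1942 = -340.4841°; wrapped into (−180°, 180°]: 19.5159°.
Δφ = -45.6571 − -8.5243 = -37.1328°.
a = sin²(Δφ/2) + cos φ₁ · cos φ₂ · sin²(Δλ/2) = 0.121237.
c = 2·atan2(√a, √(1−a)) = 0.71128 rad → d = 6371·c ≈ 4531.57 km ≈ 2446.85 nmi.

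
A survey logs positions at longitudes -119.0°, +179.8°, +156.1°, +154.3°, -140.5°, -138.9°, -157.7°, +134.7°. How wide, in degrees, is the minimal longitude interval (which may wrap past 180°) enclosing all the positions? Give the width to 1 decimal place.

Sort the longitudes: -157.7°, -140.5°, -138.9°, -119.0°, +134.7°, +154.3°, +156.1°, +179.8°.
Eastward gaps between consecutive values (wrapping around): 17.2°, 1.6°, 19.9°, 253.7°, 19.6°, 1.8°, 23.7°, 22.5°.
Largest gap = 253.7° ⇒ minimal covering band is its complement: 360° − 253.7° = 106.3°.
Band runs from +134.7° eastward to -119.0°, crossing the antimeridian.

106.3°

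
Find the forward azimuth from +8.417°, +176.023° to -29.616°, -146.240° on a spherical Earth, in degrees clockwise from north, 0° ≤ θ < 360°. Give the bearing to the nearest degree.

138°

Δλ = -146.240 − 176.023 = -322.263°; wrapped into (−180°, 180°]: 37.737°.
θ = atan2( sin Δλ · cos φ₂ , cos φ₁ · sin φ₂ − sin φ₁ · cos φ₂ · cos Δλ )
  = atan2(0.53208, -0.58950) = 137.931° → normalised to [0°, 360°): 137.931°.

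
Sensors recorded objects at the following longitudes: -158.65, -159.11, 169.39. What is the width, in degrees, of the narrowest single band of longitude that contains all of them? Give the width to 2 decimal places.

31.96°

Sort the longitudes: -159.11°, -158.65°, +169.39°.
Eastward gaps between consecutive values (wrapping around): 0.46°, 328.04°, 31.50°.
Largest gap = 328.04° ⇒ minimal covering band is its complement: 360° − 328.04° = 31.96°.
Band runs from +169.39° eastward to -158.65°, crossing the antimeridian.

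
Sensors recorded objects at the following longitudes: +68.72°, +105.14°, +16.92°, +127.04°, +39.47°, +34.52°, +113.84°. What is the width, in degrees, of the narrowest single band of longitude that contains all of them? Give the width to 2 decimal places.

110.12°

Sort the longitudes: +16.92°, +34.52°, +39.47°, +68.72°, +105.14°, +113.84°, +127.04°.
Eastward gaps between consecutive values (wrapping around): 17.60°, 4.95°, 29.25°, 36.42°, 8.70°, 13.20°, 249.88°.
Largest gap = 249.88° ⇒ minimal covering band is its complement: 360° − 249.88° = 110.12°.
Band runs from +16.92° eastward to +127.04°.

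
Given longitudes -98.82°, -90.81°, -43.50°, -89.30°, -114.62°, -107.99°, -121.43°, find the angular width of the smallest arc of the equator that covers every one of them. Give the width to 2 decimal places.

77.93°

Sort the longitudes: -121.43°, -114.62°, -107.99°, -98.82°, -90.81°, -89.30°, -43.50°.
Eastward gaps between consecutive values (wrapping around): 6.81°, 6.63°, 9.17°, 8.01°, 1.51°, 45.80°, 282.07°.
Largest gap = 282.07° ⇒ minimal covering band is its complement: 360° − 282.07° = 77.93°.
Band runs from -121.43° eastward to -43.50°.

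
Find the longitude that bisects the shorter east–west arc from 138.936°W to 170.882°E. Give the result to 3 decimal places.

164.027°W

Signed shortest Δλ from -138.936° to +170.882° is -50.182°.
Midpoint longitude = -138.936° + (-50.182°)/2 = -138.936° − 25.091° = -164.027°.
(The naïve average (-138.936 + +170.882)/2 = 15.973° is on the wrong side of the globe.)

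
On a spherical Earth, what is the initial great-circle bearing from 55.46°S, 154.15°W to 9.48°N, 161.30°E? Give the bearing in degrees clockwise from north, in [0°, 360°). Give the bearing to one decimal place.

314.2°

Δλ = 161.30 − -154.15 = 315.45°; wrapped into (−180°, 180°]: -44.55°.
θ = atan2( sin Δλ · cos φ₂ , cos φ₁ · sin φ₂ − sin φ₁ · cos φ₂ · cos Δλ )
  = atan2(-0.69195, 0.67239) = -45.821° → normalised to [0°, 360°): 314.179°.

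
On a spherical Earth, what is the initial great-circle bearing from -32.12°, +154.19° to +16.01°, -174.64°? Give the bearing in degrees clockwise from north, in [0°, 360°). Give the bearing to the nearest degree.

Δλ = -174.64 − 154.19 = -328.83°; wrapped into (−180°, 180°]: 31.17°.
θ = atan2( sin Δλ · cos φ₂ , cos φ₁ · sin φ₂ − sin φ₁ · cos φ₂ · cos Δλ )
  = atan2(0.49750, 0.67088) = 36.559° → normalised to [0°, 360°): 36.559°.

37°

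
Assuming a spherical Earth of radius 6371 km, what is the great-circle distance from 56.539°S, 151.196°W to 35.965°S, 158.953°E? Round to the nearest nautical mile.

2339 nmi

Δλ = 158.953 − -151.196 = 310.149°; wrapped into (−180°, 180°]: -49.851°.
Δφ = -35.965 − -56.539 = 20.574°.
a = sin²(Δφ/2) + cos φ₁ · cos φ₂ · sin²(Δλ/2) = 0.111152.
c = 2·atan2(√a, √(1−a)) = 0.67980 rad → d = 6371·c ≈ 4331.03 km ≈ 2338.57 nmi.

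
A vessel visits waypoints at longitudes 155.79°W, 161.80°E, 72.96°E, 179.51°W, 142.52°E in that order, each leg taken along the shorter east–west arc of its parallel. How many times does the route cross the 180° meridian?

3

Leg 1: -155.79° → +161.80°, shortest Δλ = -42.41° (west) — crosses 180°.
Leg 2: +161.80° → +72.96°, shortest Δλ = -88.84° (west) — does not cross 180°.
Leg 3: +72.96° → -179.51°, shortest Δλ = 107.53° (east) — crosses 180°.
Leg 4: -179.51° → +142.52°, shortest Δλ = -37.97° (west) — crosses 180°.
Total crossings: 3.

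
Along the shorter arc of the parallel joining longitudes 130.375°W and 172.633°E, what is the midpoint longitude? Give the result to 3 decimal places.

158.871°W

Signed shortest Δλ from -130.375° to +172.633° is -56.992°.
Midpoint longitude = -130.375° + (-56.992°)/2 = -130.375° − 28.496° = -158.871°.
(The naïve average (-130.375 + +172.633)/2 = 21.129° is on the wrong side of the globe.)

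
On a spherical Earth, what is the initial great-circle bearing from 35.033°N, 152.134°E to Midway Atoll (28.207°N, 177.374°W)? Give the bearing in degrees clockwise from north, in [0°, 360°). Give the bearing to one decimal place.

Δλ = -177.374 − 152.134 = -329.508°; wrapped into (−180°, 180°]: 30.492°.
θ = atan2( sin Δλ · cos φ₂ , cos φ₁ · sin φ₂ − sin φ₁ · cos φ₂ · cos Δλ )
  = atan2(0.44716, -0.04889) = 96.240° → normalised to [0°, 360°): 96.240°.

96.2°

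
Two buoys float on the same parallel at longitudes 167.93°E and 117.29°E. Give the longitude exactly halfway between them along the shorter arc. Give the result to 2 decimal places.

Signed shortest Δλ from +167.93° to +117.29° is -50.64°.
Midpoint longitude = +167.93° + (-50.64°)/2 = +167.93° − 25.32° = +142.61°.

142.61°E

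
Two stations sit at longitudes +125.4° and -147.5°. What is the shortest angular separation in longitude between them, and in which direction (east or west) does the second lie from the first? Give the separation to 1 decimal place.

87.1° east

Raw difference: -147.5 − 125.4 = -272.9°.
Normalise into (−180°, 180°]: -272.9° + 360° = 87.1°.
Positive ⇒ the second point lies to the east; separation 87.1°.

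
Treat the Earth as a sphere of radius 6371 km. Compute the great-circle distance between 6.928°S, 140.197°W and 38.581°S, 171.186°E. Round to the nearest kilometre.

Δλ = 171.186 − -140.197 = 311.383°; wrapped into (−180°, 180°]: -48.617°.
Δφ = -38.581 − -6.928 = -31.653°.
a = sin²(Δφ/2) + cos φ₁ · cos φ₂ · sin²(Δλ/2) = 0.205880.
c = 2·atan2(√a, √(1−a)) = 0.94191 rad → d = 6371·c ≈ 6000.94 km.

6001 km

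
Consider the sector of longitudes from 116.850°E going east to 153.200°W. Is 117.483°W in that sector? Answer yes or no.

Band width going east from +116.850° to -153.200°: ((-153.200 − 116.850) mod 360) = 89.950°.
Offset of -117.483° east of the west edge: ((-117.483 − 116.850) mod 360) = 125.667°.
125.667° > 89.950° ⇒ outside.

No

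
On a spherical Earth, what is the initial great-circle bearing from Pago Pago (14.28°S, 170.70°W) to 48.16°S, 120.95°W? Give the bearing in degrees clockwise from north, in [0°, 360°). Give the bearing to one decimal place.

Δλ = -120.95 − -170.70 = 49.75°.
θ = atan2( sin Δλ · cos φ₂ , cos φ₁ · sin φ₂ − sin φ₁ · cos φ₂ · cos Δλ )
  = atan2(0.50912, -0.61568) = 140.412° → normalised to [0°, 360°): 140.412°.

140.4°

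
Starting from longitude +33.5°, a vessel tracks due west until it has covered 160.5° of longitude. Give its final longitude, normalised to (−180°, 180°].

-127.0°

Start at +33.5°; shift −160.5° → -127.0°.
-127.0° already lies in (−180°, 180°].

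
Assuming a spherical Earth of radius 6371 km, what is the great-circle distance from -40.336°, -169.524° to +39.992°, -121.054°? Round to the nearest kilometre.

10191 km

Δλ = -121.054 − -169.524 = 48.470°.
Δφ = 39.992 − -40.336 = 80.328°.
a = sin²(Δφ/2) + cos φ₁ · cos φ₂ · sin²(Δλ/2) = 0.514396.
c = 2·atan2(√a, √(1−a)) = 1.59959 rad → d = 6371·c ≈ 10191.00 km.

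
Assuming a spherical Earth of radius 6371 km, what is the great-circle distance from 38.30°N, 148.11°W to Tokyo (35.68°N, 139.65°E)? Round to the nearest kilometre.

6252 km

Δλ = 139.65 − -148.11 = 287.76°; wrapped into (−180°, 180°]: -72.24°.
Δφ = 35.68 − 38.30 = -2.62°.
a = sin²(Δφ/2) + cos φ₁ · cos φ₂ · sin²(Δλ/2) = 0.222032.
c = 2·atan2(√a, √(1−a)) = 0.98131 rad → d = 6371·c ≈ 6251.91 km.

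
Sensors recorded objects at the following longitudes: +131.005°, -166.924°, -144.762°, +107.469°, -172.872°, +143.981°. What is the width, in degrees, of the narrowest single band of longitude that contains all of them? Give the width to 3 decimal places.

107.769°

Sort the longitudes: -172.872°, -166.924°, -144.762°, +107.469°, +131.005°, +143.981°.
Eastward gaps between consecutive values (wrapping around): 5.948°, 22.162°, 252.231°, 23.536°, 12.976°, 43.147°.
Largest gap = 252.231° ⇒ minimal covering band is its complement: 360° − 252.231° = 107.769°.
Band runs from +107.469° eastward to -144.762°, crossing the antimeridian.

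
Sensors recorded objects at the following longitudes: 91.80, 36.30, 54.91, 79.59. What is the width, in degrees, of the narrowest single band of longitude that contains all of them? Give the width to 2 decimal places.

Sort the longitudes: +36.30°, +54.91°, +79.59°, +91.80°.
Eastward gaps between consecutive values (wrapping around): 18.61°, 24.68°, 12.21°, 304.50°.
Largest gap = 304.50° ⇒ minimal covering band is its complement: 360° − 304.50° = 55.50°.
Band runs from +36.30° eastward to +91.80°.

55.50°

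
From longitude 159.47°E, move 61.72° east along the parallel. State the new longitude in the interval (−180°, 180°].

Start at +159.47°; shift +61.72° → +221.19°.
+221.19° lies outside (−180°, 180°]; subtract 360° → -138.81°.

138.81°W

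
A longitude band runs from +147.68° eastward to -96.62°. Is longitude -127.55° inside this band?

Band width going east from +147.68° to -96.62°: ((-96.62 − 147.68) mod 360) = 115.70°.
Offset of -127.55° east of the west edge: ((-127.55 − 147.68) mod 360) = 84.77°.
84.77° ≤ 115.70° ⇒ inside.

Yes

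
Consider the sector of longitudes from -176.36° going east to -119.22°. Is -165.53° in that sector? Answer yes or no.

Band width going east from -176.36° to -119.22°: ((-119.22 − -176.36) mod 360) = 57.14°.
Offset of -165.53° east of the west edge: ((-165.53 − -176.36) mod 360) = 10.83°.
10.83° ≤ 57.14° ⇒ inside.

Yes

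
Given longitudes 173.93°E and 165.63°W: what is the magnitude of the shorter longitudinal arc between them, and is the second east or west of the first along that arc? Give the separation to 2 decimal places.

Raw difference: -165.63 − 173.93 = -339.56°.
Normalise into (−180°, 180°]: -339.56° + 360° = 20.44°.
Positive ⇒ the second point lies to the east; separation 20.44°.

20.44° east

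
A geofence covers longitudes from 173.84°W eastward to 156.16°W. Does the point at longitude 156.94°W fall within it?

Yes

Band width going east from -173.84° to -156.16°: ((-156.16 − -173.84) mod 360) = 17.68°.
Offset of -156.94° east of the west edge: ((-156.94 − -173.84) mod 360) = 16.90°.
16.90° ≤ 17.68° ⇒ inside.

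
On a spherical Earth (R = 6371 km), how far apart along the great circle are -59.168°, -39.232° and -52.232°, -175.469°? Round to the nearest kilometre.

7019 km

Δλ = -175.469 − -39.232 = -136.237°.
Δφ = -52.232 − -59.168 = 6.936°.
a = sin²(Δφ/2) + cos φ₁ · cos φ₂ · sin²(Δλ/2) = 0.273962.
c = 2·atan2(√a, √(1−a)) = 1.10170 rad → d = 6371·c ≈ 7018.96 km.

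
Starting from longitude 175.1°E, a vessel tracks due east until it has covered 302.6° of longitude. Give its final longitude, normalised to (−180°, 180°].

Start at +175.1°; shift +302.6° → +477.7°.
+477.7° lies outside (−180°, 180°]; subtract 360° → +117.7°.

117.7°E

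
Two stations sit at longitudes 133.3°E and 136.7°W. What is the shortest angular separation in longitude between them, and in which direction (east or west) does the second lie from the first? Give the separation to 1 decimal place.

90.0° east

Raw difference: -136.7 − 133.3 = -270.0°.
Normalise into (−180°, 180°]: -270.0° + 360° = 90.0°.
Positive ⇒ the second point lies to the east; separation 90.0°.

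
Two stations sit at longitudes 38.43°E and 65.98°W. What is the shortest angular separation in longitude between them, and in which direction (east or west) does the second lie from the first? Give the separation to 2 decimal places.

Raw difference: -65.98 − 38.43 = -104.41°.
Normalise into (−180°, 180°]: -104.41° stays -104.41°.
Negative ⇒ the second point lies to the west; separation 104.41°.

104.41° west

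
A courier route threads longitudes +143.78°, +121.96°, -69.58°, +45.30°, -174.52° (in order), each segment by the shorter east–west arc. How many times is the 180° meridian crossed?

2

Leg 1: +143.78° → +121.96°, shortest Δλ = -21.82° (west) — does not cross 180°.
Leg 2: +121.96° → -69.58°, shortest Δλ = 168.46° (east) — crosses 180°.
Leg 3: -69.58° → +45.30°, shortest Δλ = 114.88° (east) — does not cross 180°.
Leg 4: +45.30° → -174.52°, shortest Δλ = 140.18° (east) — crosses 180°.
Total crossings: 2.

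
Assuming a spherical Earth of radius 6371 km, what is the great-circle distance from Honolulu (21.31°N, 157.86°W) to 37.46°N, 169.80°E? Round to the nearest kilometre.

Δλ = 169.80 − -157.86 = 327.66°; wrapped into (−180°, 180°]: -32.34°.
Δφ = 37.46 − 21.31 = 16.15°.
a = sin²(Δφ/2) + cos φ₁ · cos φ₂ · sin²(Δλ/2) = 0.077085.
c = 2·atan2(√a, √(1−a)) = 0.56268 rad → d = 6371·c ≈ 3584.80 km.

3585 km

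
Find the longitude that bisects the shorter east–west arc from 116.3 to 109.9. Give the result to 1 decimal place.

Signed shortest Δλ from +116.3° to +109.9° is -6.4°.
Midpoint longitude = +116.3° + (-6.4°)/2 = +116.3° − 3.2° = +113.1°.

+113.1°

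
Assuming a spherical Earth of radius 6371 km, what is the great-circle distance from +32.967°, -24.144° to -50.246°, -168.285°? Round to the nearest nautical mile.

Δλ = -168.285 − -24.144 = -144.141°.
Δφ = -50.246 − 32.967 = -83.213°.
a = sin²(Δφ/2) + cos φ₁ · cos φ₂ · sin²(Δλ/2) = 0.926589.
c = 2·atan2(√a, √(1−a)) = 2.59284 rad → d = 6371·c ≈ 16519.00 km ≈ 8919.55 nmi.

8920 nmi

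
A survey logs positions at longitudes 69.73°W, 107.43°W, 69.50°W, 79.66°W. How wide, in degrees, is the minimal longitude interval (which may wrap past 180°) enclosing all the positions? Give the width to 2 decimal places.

Sort the longitudes: -107.43°, -79.66°, -69.73°, -69.50°.
Eastward gaps between consecutive values (wrapping around): 27.77°, 9.93°, 0.23°, 322.07°.
Largest gap = 322.07° ⇒ minimal covering band is its complement: 360° − 322.07° = 37.93°.
Band runs from -107.43° eastward to -69.50°.

37.93°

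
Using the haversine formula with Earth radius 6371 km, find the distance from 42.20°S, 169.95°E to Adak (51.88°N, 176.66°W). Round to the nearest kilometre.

Δλ = -176.66 − 169.95 = -346.61°; wrapped into (−180°, 180°]: 13.39°.
Δφ = 51.88 − -42.20 = 94.08°.
a = sin²(Δφ/2) + cos φ₁ · cos φ₂ · sin²(Δλ/2) = 0.541790.
c = 2·atan2(√a, √(1−a)) = 1.65447 rad → d = 6371·c ≈ 10540.66 km.

10541 km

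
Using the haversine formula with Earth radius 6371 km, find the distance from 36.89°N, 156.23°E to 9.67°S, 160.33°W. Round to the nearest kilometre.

6878 km

Δλ = -160.33 − 156.23 = -316.56°; wrapped into (−180°, 180°]: 43.44°.
Δφ = -9.67 − 36.89 = -46.56°.
a = sin²(Δφ/2) + cos φ₁ · cos φ₂ · sin²(Δλ/2) = 0.264180.
c = 2·atan2(√a, √(1−a)) = 1.07965 rad → d = 6371·c ≈ 6878.42 km.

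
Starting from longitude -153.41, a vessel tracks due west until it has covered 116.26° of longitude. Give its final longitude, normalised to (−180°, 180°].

Start at -153.41°; shift −116.26° → -269.67°.
-269.67° lies outside (−180°, 180°]; add 360° → +90.33°.

+90.33°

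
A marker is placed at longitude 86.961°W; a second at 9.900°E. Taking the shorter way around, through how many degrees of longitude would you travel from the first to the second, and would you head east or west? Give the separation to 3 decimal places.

96.861° east

Raw difference: 9.900 − -86.961 = 96.861°.
Normalise into (−180°, 180°]: 96.861° stays 96.861°.
Positive ⇒ the second point lies to the east; separation 96.861°.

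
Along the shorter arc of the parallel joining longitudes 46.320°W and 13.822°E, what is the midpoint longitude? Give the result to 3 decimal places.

16.249°W

Signed shortest Δλ from -46.320° to +13.822° is +60.142°.
Midpoint longitude = -46.320° + (+60.142°)/2 = -46.320° + 30.071° = -16.249°.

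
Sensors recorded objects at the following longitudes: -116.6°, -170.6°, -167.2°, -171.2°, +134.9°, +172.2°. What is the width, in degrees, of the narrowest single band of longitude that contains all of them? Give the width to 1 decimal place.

Sort the longitudes: -171.2°, -170.6°, -167.2°, -116.6°, +134.9°, +172.2°.
Eastward gaps between consecutive values (wrapping around): 0.6°, 3.4°, 50.6°, 251.5°, 37.3°, 16.6°.
Largest gap = 251.5° ⇒ minimal covering band is its complement: 360° − 251.5° = 108.5°.
Band runs from +134.9° eastward to -116.6°, crossing the antimeridian.

108.5°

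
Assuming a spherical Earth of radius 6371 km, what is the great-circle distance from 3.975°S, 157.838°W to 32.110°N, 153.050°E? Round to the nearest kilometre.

6551 km

Δλ = 153.050 − -157.838 = 310.888°; wrapped into (−180°, 180°]: -49.112°.
Δφ = 32.110 − -3.975 = 36.085°.
a = sin²(Δφ/2) + cos φ₁ · cos φ₂ · sin²(Δλ/2) = 0.241865.
c = 2·atan2(√a, √(1−a)) = 1.02831 rad → d = 6371·c ≈ 6551.35 km.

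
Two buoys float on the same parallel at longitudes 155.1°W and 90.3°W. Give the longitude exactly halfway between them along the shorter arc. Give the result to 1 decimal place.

Signed shortest Δλ from -155.1° to -90.3° is +64.8°.
Midpoint longitude = -155.1° + (+64.8°)/2 = -155.1° + 32.4° = -122.7°.

122.7°W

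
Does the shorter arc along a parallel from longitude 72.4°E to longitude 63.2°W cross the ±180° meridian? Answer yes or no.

Signed shortest Δλ = ((-63.2 − 72.4 + 180) mod 360) − 180 = -135.6°.
Going west by 135.6° from +72.4° reaches -63.2° without touching 180°.

No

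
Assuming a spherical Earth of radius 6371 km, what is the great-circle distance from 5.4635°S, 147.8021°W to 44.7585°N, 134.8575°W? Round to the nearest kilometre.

5732 km

Δλ = -134.8575 − -147.8021 = 12.9446°.
Δφ = 44.7585 − -5.4635 = 50.2220°.
a = sin²(Δφ/2) + cos φ₁ · cos φ₂ · sin²(Δλ/2) = 0.189074.
c = 2·atan2(√a, √(1−a)) = 0.89969 rad → d = 6371·c ≈ 5731.94 km.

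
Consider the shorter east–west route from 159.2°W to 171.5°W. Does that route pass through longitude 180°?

No

Signed shortest Δλ = ((-171.5 − -159.2 + 180) mod 360) − 180 = -12.3°.
Going west by 12.3° from -159.2° reaches -171.5° without touching 180°.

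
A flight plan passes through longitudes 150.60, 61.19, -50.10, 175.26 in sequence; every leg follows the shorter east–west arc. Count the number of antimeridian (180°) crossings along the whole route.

Leg 1: +150.60° → +61.19°, shortest Δλ = -89.41° (west) — does not cross 180°.
Leg 2: +61.19° → -50.10°, shortest Δλ = -111.29° (west) — does not cross 180°.
Leg 3: -50.10° → +175.26°, shortest Δλ = -134.64° (west) — crosses 180°.
Total crossings: 1.

1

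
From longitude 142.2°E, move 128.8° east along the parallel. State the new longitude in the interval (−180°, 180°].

Start at +142.2°; shift +128.8° → +271.0°.
+271.0° lies outside (−180°, 180°]; subtract 360° → -89.0°.

89.0°W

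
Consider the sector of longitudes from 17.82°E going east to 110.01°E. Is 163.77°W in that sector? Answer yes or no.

Band width going east from +17.82° to +110.01°: ((110.01 − 17.82) mod 360) = 92.19°.
Offset of -163.77° east of the west edge: ((-163.77 − 17.82) mod 360) = 178.41°.
178.41° > 92.19° ⇒ outside.

No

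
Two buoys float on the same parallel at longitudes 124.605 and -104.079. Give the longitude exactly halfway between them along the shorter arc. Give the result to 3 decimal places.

Signed shortest Δλ from +124.605° to -104.079° is +131.316°.
Midpoint longitude = +124.605° + (+131.316°)/2 = +124.605° + 65.658° = +190.263°.
Normalise into (−180°, 180°]: -169.737°.
(The naïve average (+124.605 + -104.079)/2 = 10.263° is on the wrong side of the globe.)

-169.737°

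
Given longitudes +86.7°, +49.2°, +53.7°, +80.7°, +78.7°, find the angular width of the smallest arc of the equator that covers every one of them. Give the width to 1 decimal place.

37.5°

Sort the longitudes: +49.2°, +53.7°, +78.7°, +80.7°, +86.7°.
Eastward gaps between consecutive values (wrapping around): 4.5°, 25.0°, 2.0°, 6.0°, 322.5°.
Largest gap = 322.5° ⇒ minimal covering band is its complement: 360° − 322.5° = 37.5°.
Band runs from +49.2° eastward to +86.7°.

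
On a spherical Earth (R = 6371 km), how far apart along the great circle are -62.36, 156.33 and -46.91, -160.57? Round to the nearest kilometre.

3175 km

Δλ = -160.57 − 156.33 = -316.90°; wrapped into (−180°, 180°]: 43.10°.
Δφ = -46.91 − -62.36 = 15.45°.
a = sin²(Δφ/2) + cos φ₁ · cos φ₂ · sin²(Δλ/2) = 0.060827.
c = 2·atan2(√a, √(1−a)) = 0.49841 rad → d = 6371·c ≈ 3175.34 km.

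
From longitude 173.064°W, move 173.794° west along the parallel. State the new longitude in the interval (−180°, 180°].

Start at -173.064°; shift −173.794° → -346.858°.
-346.858° lies outside (−180°, 180°]; add 360° → +13.142°.

13.142°E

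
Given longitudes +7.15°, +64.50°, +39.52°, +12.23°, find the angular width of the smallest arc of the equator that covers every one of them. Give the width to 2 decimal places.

Sort the longitudes: +7.15°, +12.23°, +39.52°, +64.50°.
Eastward gaps between consecutive values (wrapping around): 5.08°, 27.29°, 24.98°, 302.65°.
Largest gap = 302.65° ⇒ minimal covering band is its complement: 360° − 302.65° = 57.35°.
Band runs from +7.15° eastward to +64.50°.

57.35°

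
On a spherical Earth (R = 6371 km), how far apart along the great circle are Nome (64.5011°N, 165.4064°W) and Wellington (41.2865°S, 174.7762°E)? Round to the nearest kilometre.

11890 km

Δλ = 174.7762 − -165.4064 = 340.1826°; wrapped into (−180°, 180°]: -19.8174°.
Δφ = -41.2865 − 64.5011 = -105.7876°.
a = sin²(Δφ/2) + cos φ₁ · cos φ₂ · sin²(Δλ/2) = 0.645615.
c = 2·atan2(√a, √(1−a)) = 1.86631 rad → d = 6371·c ≈ 11890.25 km.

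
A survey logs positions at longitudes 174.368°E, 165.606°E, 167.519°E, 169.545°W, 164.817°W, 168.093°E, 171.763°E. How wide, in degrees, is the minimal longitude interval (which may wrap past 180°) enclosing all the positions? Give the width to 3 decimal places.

29.577°

Sort the longitudes: -169.545°, -164.817°, +165.606°, +167.519°, +168.093°, +171.763°, +174.368°.
Eastward gaps between consecutive values (wrapping around): 4.728°, 330.423°, 1.913°, 0.574°, 3.670°, 2.605°, 16.087°.
Largest gap = 330.423° ⇒ minimal covering band is its complement: 360° − 330.423° = 29.577°.
Band runs from +165.606° eastward to -164.817°, crossing the antimeridian.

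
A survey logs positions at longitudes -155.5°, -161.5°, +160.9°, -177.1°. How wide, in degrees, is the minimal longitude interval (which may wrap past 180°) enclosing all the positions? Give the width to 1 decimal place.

Sort the longitudes: -177.1°, -161.5°, -155.5°, +160.9°.
Eastward gaps between consecutive values (wrapping around): 15.6°, 6.0°, 316.4°, 22.0°.
Largest gap = 316.4° ⇒ minimal covering band is its complement: 360° − 316.4° = 43.6°.
Band runs from +160.9° eastward to -155.5°, crossing the antimeridian.

43.6°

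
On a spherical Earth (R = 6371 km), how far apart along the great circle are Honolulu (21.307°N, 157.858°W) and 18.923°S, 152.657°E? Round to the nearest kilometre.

Δλ = 152.657 − -157.858 = 310.515°; wrapped into (−180°, 180°]: -49.485°.
Δφ = -18.923 − 21.307 = -40.230°.
a = sin²(Δφ/2) + cos φ₁ · cos φ₂ · sin²(Δλ/2) = 0.272653.
c = 2·atan2(√a, √(1−a)) = 1.09877 rad → d = 6371·c ≈ 7000.25 km.

7000 km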